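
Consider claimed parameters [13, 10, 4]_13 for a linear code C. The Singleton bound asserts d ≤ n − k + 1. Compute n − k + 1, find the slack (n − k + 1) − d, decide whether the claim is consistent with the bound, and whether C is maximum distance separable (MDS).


Singleton RHS = n − k + 1 = 4, slack = 0, bound satisfied, MDS.

Singleton bound: d ≤ n − k + 1.
Here n = 13, k = 10, so n − k + 1 = 4.
Given d = 4, check d ≤ 4: YES.
Slack = (n − k + 1) − d = 0.
The code is MDS (slack = 0).
Description: the claimed parameters are [13, 10, 4]_13; such a code would be MDS (meets Singleton bound).


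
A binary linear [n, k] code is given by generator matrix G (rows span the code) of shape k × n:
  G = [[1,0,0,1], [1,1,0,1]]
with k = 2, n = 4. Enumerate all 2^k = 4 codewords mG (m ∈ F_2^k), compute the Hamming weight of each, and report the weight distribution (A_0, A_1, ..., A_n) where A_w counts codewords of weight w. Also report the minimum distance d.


Weight distribution: A_0 = 1, A_1 = 1, A_2 = 1, A_3 = 1. Minimum distance d = 1.

Enumerate all 2^2 = 4 messages m ∈ F_2^2.
For each, compute codeword c = mG in F_2^4, then tally its weight.
  m = 00 → c = 0000, weight = 0.
  m = 10 → c = 1001, weight = 2.
  m = 01 → c = 1101, weight = 3.
  m = 11 → c = 0100, weight = 1.
Tally weights:
  weight 0: 1 codewords.
  weight 1: 1 codewords.
  weight 2: 1 codewords.
  weight 3: 1 codewords.
Minimum distance d = smallest w > 0 with A_w > 0 = 1.
Sanity: Σ A_w = 4 = 2^2 = 4 ✓.


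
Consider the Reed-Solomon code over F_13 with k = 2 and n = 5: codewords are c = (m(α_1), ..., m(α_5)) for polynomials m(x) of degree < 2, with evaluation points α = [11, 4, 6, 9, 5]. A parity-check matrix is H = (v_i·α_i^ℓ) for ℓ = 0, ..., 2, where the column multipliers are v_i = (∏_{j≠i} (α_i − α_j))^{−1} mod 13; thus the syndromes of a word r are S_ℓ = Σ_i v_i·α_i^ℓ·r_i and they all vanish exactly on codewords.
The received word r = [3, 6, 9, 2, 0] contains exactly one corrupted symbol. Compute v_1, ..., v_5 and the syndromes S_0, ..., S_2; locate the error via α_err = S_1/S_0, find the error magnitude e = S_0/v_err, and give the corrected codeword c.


S = (7, 3, 5), error at position 3, error magnitude e = 2, c = [3, 6, 7, 2, 0].

Step 1: column multipliers v_i = (∏_{j≠i}(α_i − α_j))^{−1} mod 13.
  i = 1 (α = 11): (11−4)(11−6)(11−9)(11−5) = 7·5·2·6 = 420 ≡ 4, so v_1 = 4^{−1} = 10 (mod 13).
  i = 2 (α = 4): (4−11)(4−6)(4−9)(4−5) = (−7)·(−2)·(−5)·(−1) = 70 ≡ 5, so v_2 = 5^{−1} = 8 (mod 13).
  i = 3 (α = 6): (6−11)(6−4)(6−9)(6−5) = (−5)·2·(−3)·1 = 30 ≡ 4, so v_3 = 4^{−1} = 10 (mod 13).
  i = 4 (α = 9): (9−11)(9−4)(9−6)(9−5) = (−2)·5·3·4 = −120 ≡ 10, so v_4 = 10^{−1} = 4 (mod 13).
  i = 5 (α = 5): (5−11)(5−4)(5−6)(5−9) = (−6)·1·(−1)·(−4) = −24 ≡ 2, so v_5 = 2^{−1} = 7 (mod 13).
  v = [10, 8, 10, 4, 7].
Step 2: syndromes of r = [3, 6, 9, 2, 0] (all sums mod 13).
  S_0 = Σ v_i r_i = 10·3 + 8·6 + 10·9 + 4·2 + 7·0 = 176 ≡ 7.
  S_1 = Σ v_i α_i r_i = 10·11·3 + 8·4·6 + 10·6·9 + 4·9·2 + 7·5·0 = 1134 ≡ 3.
  α_i^2 mod 13 = [4, 3, 10, 3, 12].
  S_2 = Σ v_i α_i^2 r_i = 10·4·3 + 8·3·6 + 10·10·9 + 4·3·2 + 7·12·0 = 1188 ≡ 5.
  S = (7, 3, 5) ≠ 0, so r is not a codeword (an error is present).
Step 3: locate the error. For a single error e at position i, S_ℓ = v_i·e·α_i^ℓ, so α_err = S_1/S_0.
  S_0^{−1} = 7^{−1} = 2 (mod 13), so α_err = 3·2 = 6 ≡ 6 = α_3. Error position i = 3.
  Consistency check: S_2/S_1 = 5·9 = 45 ≡ 6 = α_err ✓ (single-error assumption holds).
Step 4: error magnitude e = S_0/v_3 = S_0·∏_{j≠3}(α_3 − α_j) = 7·4 = 28 ≡ 2 (mod 13).
Step 5: correct position 3: c_3 = r_3 − e = 9 − 2 ≡ 7 (mod 13). Hence c = [3, 6, 7, 2, 0].
  Check: interpolating c through the α_i gives m(x) = 4 + 7·x (degree < 2) with m(α_i) = c_i for every i, so c is indeed a codeword.


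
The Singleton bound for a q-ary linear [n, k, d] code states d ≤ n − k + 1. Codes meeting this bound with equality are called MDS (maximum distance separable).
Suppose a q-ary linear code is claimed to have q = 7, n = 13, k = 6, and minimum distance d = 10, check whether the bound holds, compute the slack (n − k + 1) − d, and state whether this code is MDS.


Singleton RHS = n − k + 1 = 8, slack = -2, bound violated (no such code; not MDS).

Singleton bound: d ≤ n − k + 1.
Here n = 13, k = 6, so n − k + 1 = 8.
Given d = 10, check d ≤ 8: NO.
Slack = (n − k + 1) − d = -2.
The slack is negative: d = 10 exceeds n − k + 1 = 8 by 2, so the Singleton bound is violated and no linear [13, 6, 10]_7 code can exist. In particular it is not MDS (MDS requires d = n − k + 1 exactly).
Description: the claimed parameters are [13, 6, 10]_7; such a code would be impossible (violates the Singleton bound).


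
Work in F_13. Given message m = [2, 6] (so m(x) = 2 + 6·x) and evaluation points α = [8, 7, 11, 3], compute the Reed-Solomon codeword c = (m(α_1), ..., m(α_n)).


c = [11, 5, 3, 7]

Message polynomial: m(x) = 2 + 6·x (mod 13).
For each evaluation point α_i, compute m(α_i) mod 13:
  α_1 = 8: Horner steps 6 → 11, so m(8) = 11.
  α_2 = 7: Horner steps 6 → 5, so m(7) = 5.
  α_3 = 11: Horner steps 6 → 3, so m(11) = 3.
  α_4 = 3: Horner steps 6 → 7, so m(3) = 7.
Codeword c = [11, 5, 3, 7] ∈ F_13^4.


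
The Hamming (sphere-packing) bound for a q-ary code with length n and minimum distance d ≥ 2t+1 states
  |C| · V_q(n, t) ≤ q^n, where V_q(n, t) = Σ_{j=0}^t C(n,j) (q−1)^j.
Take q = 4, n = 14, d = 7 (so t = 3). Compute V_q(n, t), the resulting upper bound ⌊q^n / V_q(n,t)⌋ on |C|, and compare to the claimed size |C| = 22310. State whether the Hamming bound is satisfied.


V_q(n, t) = 10690, q^n = 268435456, Hamming bound = 25110, |C| = 22310 ≤ bound (satisfied).

Step 1: Compute V_q(n, t) = Σ_{j=0}^3 C(n, j) (q−1)^j.
  j = 0: C(14,0)·(3)^0 = 1·1 = 1.
  j = 1: C(14,1)·(3)^1 = 14·3 = 42.
  j = 2: C(14,2)·(3)^2 = 91·9 = 819.
  j = 3: C(14,3)·(3)^3 = 364·27 = 9828.
  V_q(n, t) = 1 + 42 + 819 + 9828 = 10690.
Step 2: q^n = 4^14 = 268435456.
Step 3: Hamming bound ⌊q^n / V_q(n,t)⌋ = ⌊268435456/10690⌋ = 25110.
Step 4: Compare |C| = 22310 to 25110: satisfied.
The claimed |C| lies below the Hamming bound.


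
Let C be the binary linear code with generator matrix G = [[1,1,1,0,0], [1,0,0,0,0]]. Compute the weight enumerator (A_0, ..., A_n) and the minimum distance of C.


Weight distribution: A_0 = 1, A_1 = 1, A_2 = 1, A_3 = 1. Minimum distance d = 1.

Enumerate all 2^2 = 4 messages m ∈ F_2^2.
For each, compute codeword c = mG in F_2^5, then tally its weight.
  m = 00 → c = 00000, weight = 0.
  m = 10 → c = 11100, weight = 3.
  m = 01 → c = 10000, weight = 1.
  m = 11 → c = 01100, weight = 2.
Tally weights:
  weight 0: 1 codewords.
  weight 1: 1 codewords.
  weight 2: 1 codewords.
  weight 3: 1 codewords.
Minimum distance d = smallest w > 0 with A_w > 0 = 1.
Sanity: Σ A_w = 4 = 2^2 = 4 ✓.


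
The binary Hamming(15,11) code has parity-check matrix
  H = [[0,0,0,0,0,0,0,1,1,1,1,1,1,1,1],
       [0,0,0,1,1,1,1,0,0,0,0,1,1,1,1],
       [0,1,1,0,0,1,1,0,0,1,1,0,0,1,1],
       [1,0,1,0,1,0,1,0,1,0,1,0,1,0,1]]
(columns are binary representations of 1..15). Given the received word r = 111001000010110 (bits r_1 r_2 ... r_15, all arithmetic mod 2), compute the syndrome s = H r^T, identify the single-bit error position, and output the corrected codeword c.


s = (1, 1, 1, 0)^T, error position = 14, corrected codeword c = 111001000010100

Compute s = H r^T mod 2 one row at a time:
  s_1 = 0 + 0 + 0 + 1 + 0 + 1 + 1 + 0 = 3 ≡ 1 (mod 2).
  s_2 = 0 + 0 + 1 + 0 + 0 + 1 + 1 + 0 = 3 ≡ 1 (mod 2).
  s_3 = 1 + 1 + 1 + 0 + 0 + 1 + 1 + 0 = 5 ≡ 1 (mod 2).
  s_4 = 1 + 1 + 0 + 0 + 0 + 1 + 1 + 0 = 4 ≡ 0 (mod 2).
s = (1, 1, 1, 0)^T — this equals column 14 of H (binary 1110), so error is at position 14.
Correct: flip bit 14 of r = 111001000010110 to get c = 111001000010100.


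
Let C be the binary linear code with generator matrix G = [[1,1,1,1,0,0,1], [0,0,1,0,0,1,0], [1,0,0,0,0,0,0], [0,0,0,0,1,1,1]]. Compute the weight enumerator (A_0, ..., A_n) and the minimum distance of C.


Weight distribution: A_0 = 1, A_1 = 1, A_2 = 1, A_3 = 4, A_4 = 5, A_5 = 3, A_6 = 1. Minimum distance d = 1.

Enumerate all 2^4 = 16 messages m ∈ F_2^4.
For each, compute codeword c = mG in F_2^7, then tally its weight.
  m = 0000 → c = 0000000, weight = 0.
  m = 1000 → c = 1111001, weight = 5.
  m = 0100 → c = 0010010, weight = 2.
  m = 1100 → c = 1101011, weight = 5.
  m = 0010 → c = 1000000, weight = 1.
  m = 1010 → c = 0111001, weight = 4.
  m = 0110 → c = 1010010, weight = 3.
  m = 1110 → c = 0101011, weight = 4.
  m = 0001 → c = 0000111, weight = 3.
  m = 1001 → c = 1111110, weight = 6.
  m = 0101 → c = 0010101, weight = 3.
  m = 1101 → c = 1101100, weight = 4.
  m = 0011 → c = 1000111, weight = 4.
  m = 1011 → c = 0111110, weight = 5.
  m = 0111 → c = 1010101, weight = 4.
  m = 1111 → c = 0101100, weight = 3.
Tally weights:
  weight 0: 1 codewords.
  weight 1: 1 codewords.
  weight 2: 1 codewords.
  weight 3: 4 codewords.
  weight 4: 5 codewords.
  weight 5: 3 codewords.
  weight 6: 1 codewords.
Minimum distance d = smallest w > 0 with A_w > 0 = 1.
Sanity: Σ A_w = 16 = 2^4 = 16 ✓.


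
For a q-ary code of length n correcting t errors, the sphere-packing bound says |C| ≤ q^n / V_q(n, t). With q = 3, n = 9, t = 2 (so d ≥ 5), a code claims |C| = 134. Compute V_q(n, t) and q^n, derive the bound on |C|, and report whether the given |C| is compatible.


V_q(n, t) = 163, q^n = 19683, Hamming bound = 120, |C| = 134 > bound (violated).

Step 1: Compute V_q(n, t) = Σ_{j=0}^2 C(n, j) (q−1)^j.
  j = 0: C(9,0)·(2)^0 = 1·1 = 1.
  j = 1: C(9,1)·(2)^1 = 9·2 = 18.
  j = 2: C(9,2)·(2)^2 = 36·4 = 144.
  V_q(n, t) = 1 + 18 + 144 = 163.
Step 2: q^n = 3^9 = 19683.
Step 3: Hamming bound ⌊q^n / V_q(n,t)⌋ = ⌊19683/163⌋ = 120.
Step 4: Compare |C| = 134 to 120: violated.
The claimed |C| lies above the Hamming bound, so no 3-ary code of length 9 with d ≥ 5 can have 134 codewords.


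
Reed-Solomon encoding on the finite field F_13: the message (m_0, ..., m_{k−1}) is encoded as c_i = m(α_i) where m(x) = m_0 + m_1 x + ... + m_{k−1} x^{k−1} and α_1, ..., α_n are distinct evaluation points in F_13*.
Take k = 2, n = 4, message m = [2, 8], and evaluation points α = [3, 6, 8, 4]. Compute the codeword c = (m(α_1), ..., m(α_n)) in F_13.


c = [0, 11, 1, 8]

Message polynomial: m(x) = 2 + 8·x (mod 13).
For each evaluation point α_i, compute m(α_i) mod 13:
  α_1 = 3: Horner steps 8 → 0, so m(3) = 0.
  α_2 = 6: Horner steps 8 → 11, so m(6) = 11.
  α_3 = 8: Horner steps 8 → 1, so m(8) = 1.
  α_4 = 4: Horner steps 8 → 8, so m(4) = 8.
Codeword c = [0, 11, 1, 8] ∈ F_13^4.


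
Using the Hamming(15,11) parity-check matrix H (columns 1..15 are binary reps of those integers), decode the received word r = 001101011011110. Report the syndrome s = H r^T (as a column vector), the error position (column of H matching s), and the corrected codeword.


s = (0, 1, 0, 0)^T, error position = 4, corrected codeword c = 001001011011110

Compute s = H r^T mod 2 one row at a time:
  s_1 = 1 + 1 + 0 + 1 + 1 + 1 + 1 + 0 = 6 ≡ 0 (mod 2).
  s_2 = 1 + 0 + 1 + 0 + 1 + 1 + 1 + 0 = 5 ≡ 1 (mod 2).
  s_3 = 0 + 1 + 1 + 0 + 0 + 1 + 1 + 0 = 4 ≡ 0 (mod 2).
  s_4 = 0 + 1 + 0 + 0 + 1 + 1 + 1 + 0 = 4 ≡ 0 (mod 2).
s = (0, 1, 0, 0)^T — this equals column 4 of H (binary 0100), so error is at position 4.
Correct: flip bit 4 of r = 001101011011110 to get c = 001001011011110.


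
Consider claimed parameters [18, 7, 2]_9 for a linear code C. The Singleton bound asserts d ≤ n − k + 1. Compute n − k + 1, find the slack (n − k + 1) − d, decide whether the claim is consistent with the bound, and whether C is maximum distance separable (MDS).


Singleton RHS = n − k + 1 = 12, slack = 10, bound satisfied, not MDS.

Singleton bound: d ≤ n − k + 1.
Here n = 18, k = 7, so n − k + 1 = 12.
Given d = 2, check d ≤ 12: YES.
Slack = (n − k + 1) − d = 10.
The code is NOT MDS (slack = 10 > 0).
Description: the claimed parameters are [18, 7, 2]_9; such a code would be non-MDS.


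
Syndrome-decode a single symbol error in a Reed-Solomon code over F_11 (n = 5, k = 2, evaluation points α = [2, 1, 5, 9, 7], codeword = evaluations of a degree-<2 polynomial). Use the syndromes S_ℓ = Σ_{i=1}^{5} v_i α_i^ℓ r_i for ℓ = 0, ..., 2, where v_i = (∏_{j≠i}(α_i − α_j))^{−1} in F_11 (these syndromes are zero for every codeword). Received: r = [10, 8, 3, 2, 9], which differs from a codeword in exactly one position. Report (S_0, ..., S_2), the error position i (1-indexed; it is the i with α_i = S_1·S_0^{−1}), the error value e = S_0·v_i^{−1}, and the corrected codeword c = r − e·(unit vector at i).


S = (8, 7, 2), error at position 3, error magnitude e = 9, c = [10, 8, 5, 2, 9].

Step 1: column multipliers v_i = (∏_{j≠i}(α_i − α_j))^{−1} mod 11.
  i = 1 (α = 2): (2−1)(2−5)(2−9)(2−7) = 1·(−3)·(−7)·(−5) = −105 ≡ 5, so v_1 = 5^{−1} = 9 (mod 11).
  i = 2 (α = 1): (1−2)(1−5)(1−9)(1−7) = (−1)·(−4)·(−8)·(−6) = 192 ≡ 5, so v_2 = 5^{−1} = 9 (mod 11).
  i = 3 (α = 5): (5−2)(5−1)(5−9)(5−7) = 3·4·(−4)·(−2) = 96 ≡ 8, so v_3 = 8^{−1} = 7 (mod 11).
  i = 4 (α = 9): (9−2)(9−1)(9−5)(9−7) = 7·8·4·2 = 448 ≡ 8, so v_4 = 8^{−1} = 7 (mod 11).
  i = 5 (α = 7): (7−2)(7−1)(7−5)(7−9) = 5·6·2·(−2) = −120 ≡ 1, so v_5 = 1^{−1} = 1 (mod 11).
  v = [9, 9, 7, 7, 1].
Step 2: syndromes of r = [10, 8, 3, 2, 9] (all sums mod 11).
  S_0 = Σ v_i r_i = 9·10 + 9·8 + 7·3 + 7·2 + 1·9 = 206 ≡ 8.
  S_1 = Σ v_i α_i r_i = 9·2·10 + 9·1·8 + 7·5·3 + 7·9·2 + 1·7·9 = 546 ≡ 7.
  α_i^2 mod 11 = [4, 1, 3, 4, 5].
  S_2 = Σ v_i α_i^2 r_i = 9·4·10 + 9·1·8 + 7·3·3 + 7·4·2 + 1·5·9 = 596 ≡ 2.
  S = (8, 7, 2) ≠ 0, so r is not a codeword (an error is present).
Step 3: locate the error. For a single error e at position i, S_ℓ = v_i·e·α_i^ℓ, so α_err = S_1/S_0.
  S_0^{−1} = 8^{−1} = 7 (mod 11), so α_err = 7·7 = 49 ≡ 5 = α_3. Error position i = 3.
  Consistency check: S_2/S_1 = 2·8 = 16 ≡ 5 = α_err ✓ (single-error assumption holds).
Step 4: error magnitude e = S_0/v_3 = S_0·∏_{j≠3}(α_3 − α_j) = 8·8 = 64 ≡ 9 (mod 11).
Step 5: correct position 3: c_3 = r_3 − e = 3 − 9 ≡ 5 (mod 11). Hence c = [10, 8, 5, 2, 9].
  Check: interpolating c through the α_i gives m(x) = 6 + 2·x (degree < 2) with m(α_i) = c_i for every i, so c is indeed a codeword.


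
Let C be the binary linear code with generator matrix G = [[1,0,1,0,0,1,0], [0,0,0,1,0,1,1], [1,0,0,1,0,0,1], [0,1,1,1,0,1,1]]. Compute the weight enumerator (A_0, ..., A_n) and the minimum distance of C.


Weight distribution: A_0 = 1, A_1 = 2, A_2 = 2, A_3 = 4, A_4 = 5, A_5 = 2. Minimum distance d = 1.

Enumerate all 2^4 = 16 messages m ∈ F_2^4.
For each, compute codeword c = mG in F_2^7, then tally its weight.
  m = 0000 → c = 0000000, weight = 0.
  m = 1000 → c = 1010010, weight = 3.
  m = 0100 → c = 0001011, weight = 3.
  m = 1100 → c = 1011001, weight = 4.
  m = 0010 → c = 1001001, weight = 3.
  m = 1010 → c = 0011011, weight = 4.
  m = 0110 → c = 1000010, weight = 2.
  m = 1110 → c = 0010000, weight = 1.
  m = 0001 → c = 0111011, weight = 5.
  m = 1001 → c = 1101001, weight = 4.
  m = 0101 → c = 0110000, weight = 2.
  m = 1101 → c = 1100010, weight = 3.
  m = 0011 → c = 1110010, weight = 4.
  m = 1011 → c = 0100000, weight = 1.
  m = 0111 → c = 1111001, weight = 5.
  m = 1111 → c = 0101011, weight = 4.
Tally weights:
  weight 0: 1 codewords.
  weight 1: 2 codewords.
  weight 2: 2 codewords.
  weight 3: 4 codewords.
  weight 4: 5 codewords.
  weight 5: 2 codewords.
Minimum distance d = smallest w > 0 with A_w > 0 = 1.
Sanity: Σ A_w = 16 = 2^4 = 16 ✓.


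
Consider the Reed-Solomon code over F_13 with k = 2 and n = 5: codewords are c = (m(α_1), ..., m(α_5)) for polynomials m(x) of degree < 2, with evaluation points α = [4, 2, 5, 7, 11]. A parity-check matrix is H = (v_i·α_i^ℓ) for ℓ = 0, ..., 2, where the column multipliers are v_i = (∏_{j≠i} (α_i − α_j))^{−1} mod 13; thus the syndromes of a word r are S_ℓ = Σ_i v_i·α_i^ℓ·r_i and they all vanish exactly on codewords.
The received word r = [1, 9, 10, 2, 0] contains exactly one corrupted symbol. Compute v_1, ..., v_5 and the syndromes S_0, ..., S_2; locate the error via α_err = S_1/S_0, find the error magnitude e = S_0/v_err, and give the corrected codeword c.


S = (10, 6, 1), error at position 5, error magnitude e = 1, c = [1, 9, 10, 2, 12].

Step 1: column multipliers v_i = (∏_{j≠i}(α_i − α_j))^{−1} mod 13.
  i = 1 (α = 4): (4−2)(4−5)(4−7)(4−11) = 2·(−1)·(−3)·(−7) = −42 ≡ 10, so v_1 = 10^{−1} = 4 (mod 13).
  i = 2 (α = 2): (2−4)(2−5)(2−7)(2−11) = (−2)·(−3)·(−5)·(−9) = 270 ≡ 10, so v_2 = 10^{−1} = 4 (mod 13).
  i = 3 (α = 5): (5−4)(5−2)(5−7)(5−11) = 1·3·(−2)·(−6) = 36 ≡ 10, so v_3 = 10^{−1} = 4 (mod 13).
  i = 4 (α = 7): (7−4)(7−2)(7−5)(7−11) = 3·5·2·(−4) = −120 ≡ 10, so v_4 = 10^{−1} = 4 (mod 13).
  i = 5 (α = 11): (11−4)(11−2)(11−5)(11−7) = 7·9·6·4 = 1512 ≡ 4, so v_5 = 4^{−1} = 10 (mod 13).
  v = [4, 4, 4, 4, 10].
Step 2: syndromes of r = [1, 9, 10, 2, 0] (all sums mod 13).
  S_0 = Σ v_i r_i = 4·1 + 4·9 + 4·10 + 4·2 + 10·0 = 88 ≡ 10.
  S_1 = Σ v_i α_i r_i = 4·4·1 + 4·2·9 + 4·5·10 + 4·7·2 + 10·11·0 = 344 ≡ 6.
  α_i^2 mod 13 = [3, 4, 12, 10, 4].
  S_2 = Σ v_i α_i^2 r_i = 4·3·1 + 4·4·9 + 4·12·10 + 4·10·2 + 10·4·0 = 716 ≡ 1.
  S = (10, 6, 1) ≠ 0, so r is not a codeword (an error is present).
Step 3: locate the error. For a single error e at position i, S_ℓ = v_i·e·α_i^ℓ, so α_err = S_1/S_0.
  S_0^{−1} = 10^{−1} = 4 (mod 13), so α_err = 6·4 = 24 ≡ 11 = α_5. Error position i = 5.
  Consistency check: S_2/S_1 = 1·11 = 11 ≡ 11 = α_err ✓ (single-error assumption holds).
Step 4: error magnitude e = S_0/v_5 = S_0·∏_{j≠5}(α_5 − α_j) = 10·4 = 40 ≡ 1 (mod 13).
Step 5: correct position 5: c_5 = r_5 − e = 0 − 1 ≡ 12 (mod 13). Hence c = [1, 9, 10, 2, 12].
  Check: interpolating c through the α_i gives m(x) = 4 + 9·x (degree < 2) with m(α_i) = c_i for every i, so c is indeed a codeword.


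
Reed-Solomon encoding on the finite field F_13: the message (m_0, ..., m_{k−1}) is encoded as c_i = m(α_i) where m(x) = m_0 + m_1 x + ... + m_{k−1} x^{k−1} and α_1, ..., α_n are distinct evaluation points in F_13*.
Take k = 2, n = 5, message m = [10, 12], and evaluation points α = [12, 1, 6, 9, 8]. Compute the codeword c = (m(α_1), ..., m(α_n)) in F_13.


c = [11, 9, 4, 1, 2]

Message polynomial: m(x) = 10 + 12·x (mod 13).
For each evaluation point α_i, compute m(α_i) mod 13:
  α_1 = 12: Horner steps 12 → 11, so m(12) = 11.
  α_2 = 1: Horner steps 12 → 9, so m(1) = 9.
  α_3 = 6: Horner steps 12 → 4, so m(6) = 4.
  α_4 = 9: Horner steps 12 → 1, so m(9) = 1.
  α_5 = 8: Horner steps 12 → 2, so m(8) = 2.
Codeword c = [11, 9, 4, 1, 2] ∈ F_13^5.


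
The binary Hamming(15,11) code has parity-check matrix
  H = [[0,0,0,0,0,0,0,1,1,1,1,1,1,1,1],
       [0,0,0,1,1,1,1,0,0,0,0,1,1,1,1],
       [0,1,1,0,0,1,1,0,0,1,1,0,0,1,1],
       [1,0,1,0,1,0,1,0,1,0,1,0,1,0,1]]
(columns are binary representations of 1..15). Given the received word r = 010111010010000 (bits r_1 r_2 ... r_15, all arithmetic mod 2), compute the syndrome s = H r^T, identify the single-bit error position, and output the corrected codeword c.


s = (0, 1, 1, 0)^T, error position = 6, corrected codeword c = 010110010010000

Compute s = H r^T mod 2 one row at a time:
  s_1 = 1 + 0 + 0 + 1 + 0 + 0 + 0 + 0 = 2 ≡ 0 (mod 2).
  s_2 = 1 + 1 + 1 + 0 + 0 + 0 + 0 + 0 = 3 ≡ 1 (mod 2).
  s_3 = 1 + 0 + 1 + 0 + 0 + 1 + 0 + 0 = 3 ≡ 1 (mod 2).
  s_4 = 0 + 0 + 1 + 0 + 0 + 1 + 0 + 0 = 2 ≡ 0 (mod 2).
s = (0, 1, 1, 0)^T — this equals column 6 of H (binary 0110), so error is at position 6.
Correct: flip bit 6 of r = 010111010010000 to get c = 010110010010000.


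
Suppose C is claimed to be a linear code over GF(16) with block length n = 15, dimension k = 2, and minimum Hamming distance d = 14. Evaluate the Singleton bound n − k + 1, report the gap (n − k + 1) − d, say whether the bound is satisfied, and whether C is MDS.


Singleton RHS = n − k + 1 = 14, slack = 0, bound satisfied, MDS.

Singleton bound: d ≤ n − k + 1.
Here n = 15, k = 2, so n − k + 1 = 14.
Given d = 14, check d ≤ 14: YES.
Slack = (n − k + 1) − d = 0.
The code is MDS (slack = 0).
Description: the claimed parameters are [15, 2, 14]_16; such a code would be MDS (meets Singleton bound).


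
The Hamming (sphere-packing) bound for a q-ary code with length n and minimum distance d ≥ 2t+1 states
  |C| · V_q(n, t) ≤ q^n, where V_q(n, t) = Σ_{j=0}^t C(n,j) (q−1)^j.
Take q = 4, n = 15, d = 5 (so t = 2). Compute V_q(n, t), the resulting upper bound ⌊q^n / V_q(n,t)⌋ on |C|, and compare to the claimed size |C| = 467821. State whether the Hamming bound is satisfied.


V_q(n, t) = 991, q^n = 1073741824, Hamming bound = 1083493, |C| = 467821 ≤ bound (satisfied).

Step 1: Compute V_q(n, t) = Σ_{j=0}^2 C(n, j) (q−1)^j.
  j = 0: C(15,0)·(3)^0 = 1·1 = 1.
  j = 1: C(15,1)·(3)^1 = 15·3 = 45.
  j = 2: C(15,2)·(3)^2 = 105·9 = 945.
  V_q(n, t) = 1 + 45 + 945 = 991.
Step 2: q^n = 4^15 = 1073741824.
Step 3: Hamming bound ⌊q^n / V_q(n,t)⌋ = ⌊1073741824/991⌋ = 1083493.
Step 4: Compare |C| = 467821 to 1083493: satisfied.
The claimed |C| lies below the Hamming bound.


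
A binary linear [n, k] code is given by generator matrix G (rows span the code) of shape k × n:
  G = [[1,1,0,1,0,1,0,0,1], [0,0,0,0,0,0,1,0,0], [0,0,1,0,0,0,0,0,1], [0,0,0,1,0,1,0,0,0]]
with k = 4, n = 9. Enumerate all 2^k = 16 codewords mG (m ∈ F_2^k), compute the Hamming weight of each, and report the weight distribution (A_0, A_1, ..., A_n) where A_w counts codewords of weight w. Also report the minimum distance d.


Weight distribution: A_0 = 1, A_1 = 1, A_2 = 2, A_3 = 4, A_4 = 3, A_5 = 3, A_6 = 2. Minimum distance d = 1.

Enumerate all 2^4 = 16 messages m ∈ F_2^4.
For each, compute codeword c = mG in F_2^9, then tally its weight.
  m = 0000 → c = 000000000, weight = 0.
  m = 1000 → c = 110101001, weight = 5.
  m = 0100 → c = 000000100, weight = 1.
  m = 1100 → c = 110101101, weight = 6.
  m = 0010 → c = 001000001, weight = 2.
  m = 1010 → c = 111101000, weight = 5.
  m = 0110 → c = 001000101, weight = 3.
  m = 1110 → c = 111101100, weight = 6.
  m = 0001 → c = 000101000, weight = 2.
  m = 1001 → c = 110000001, weight = 3.
  m = 0101 → c = 000101100, weight = 3.
  m = 1101 → c = 110000101, weight = 4.
  m = 0011 → c = 001101001, weight = 4.
  m = 1011 → c = 111000000, weight = 3.
  m = 0111 → c = 001101101, weight = 5.
  m = 1111 → c = 111000100, weight = 4.
Tally weights:
  weight 0: 1 codewords.
  weight 1: 1 codewords.
  weight 2: 2 codewords.
  weight 3: 4 codewords.
  weight 4: 3 codewords.
  weight 5: 3 codewords.
  weight 6: 2 codewords.
Minimum distance d = smallest w > 0 with A_w > 0 = 1.
Sanity: Σ A_w = 16 = 2^4 = 16 ✓.


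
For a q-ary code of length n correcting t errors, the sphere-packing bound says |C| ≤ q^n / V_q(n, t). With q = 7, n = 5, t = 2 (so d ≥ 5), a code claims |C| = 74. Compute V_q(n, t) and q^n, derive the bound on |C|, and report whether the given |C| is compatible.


V_q(n, t) = 391, q^n = 16807, Hamming bound = 42, |C| = 74 > bound (violated).

Step 1: Compute V_q(n, t) = Σ_{j=0}^2 C(n, j) (q−1)^j.
  j = 0: C(5,0)·(6)^0 = 1·1 = 1.
  j = 1: C(5,1)·(6)^1 = 5·6 = 30.
  j = 2: C(5,2)·(6)^2 = 10·36 = 360.
  V_q(n, t) = 1 + 30 + 360 = 391.
Step 2: q^n = 7^5 = 16807.
Step 3: Hamming bound ⌊q^n / V_q(n,t)⌋ = ⌊16807/391⌋ = 42.
Step 4: Compare |C| = 74 to 42: violated.
The claimed |C| lies above the Hamming bound, so no 7-ary code of length 5 with d ≥ 5 can have 74 codewords.


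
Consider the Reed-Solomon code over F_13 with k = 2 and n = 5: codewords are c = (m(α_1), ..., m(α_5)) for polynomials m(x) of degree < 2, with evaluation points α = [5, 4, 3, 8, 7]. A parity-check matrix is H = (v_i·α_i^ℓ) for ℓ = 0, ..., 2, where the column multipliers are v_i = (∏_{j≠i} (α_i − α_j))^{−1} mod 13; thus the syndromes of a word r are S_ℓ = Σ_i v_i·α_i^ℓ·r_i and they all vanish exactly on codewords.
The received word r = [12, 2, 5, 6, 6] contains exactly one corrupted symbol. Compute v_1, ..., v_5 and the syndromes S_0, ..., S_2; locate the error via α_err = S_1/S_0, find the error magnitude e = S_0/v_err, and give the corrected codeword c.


S = (2, 3, 11), error at position 4, error magnitude e = 3, c = [12, 2, 5, 3, 6].

Step 1: column multipliers v_i = (∏_{j≠i}(α_i − α_j))^{−1} mod 13.
  i = 1 (α = 5): (5−4)(5−3)(5−8)(5−7) = 1·2·(−3)·(−2) = 12 ≡ 12, so v_1 = 12^{−1} = 12 (mod 13).
  i = 2 (α = 4): (4−5)(4−3)(4−8)(4−7) = (−1)·1·(−4)·(−3) = −12 ≡ 1, so v_2 = 1^{−1} = 1 (mod 13).
  i = 3 (α = 3): (3−5)(3−4)(3−8)(3−7) = (−2)·(−1)·(−5)·(−4) = 40 ≡ 1, so v_3 = 1^{−1} = 1 (mod 13).
  i = 4 (α = 8): (8−5)(8−4)(8−3)(8−7) = 3·4·5·1 = 60 ≡ 8, so v_4 = 8^{−1} = 5 (mod 13).
  i = 5 (α = 7): (7−5)(7−4)(7−3)(7−8) = 2·3·4·(−1) = −24 ≡ 2, so v_5 = 2^{−1} = 7 (mod 13).
  v = [12, 1, 1, 5, 7].
Step 2: syndromes of r = [12, 2, 5, 6, 6] (all sums mod 13).
  S_0 = Σ v_i r_i = 12·12 + 1·2 + 1·5 + 5·6 + 7·6 = 223 ≡ 2.
  S_1 = Σ v_i α_i r_i = 12·5·12 + 1·4·2 + 1·3·5 + 5·8·6 + 7·7·6 = 1277 ≡ 3.
  α_i^2 mod 13 = [12, 3, 9, 12, 10].
  S_2 = Σ v_i α_i^2 r_i = 12·12·12 + 1·3·2 + 1·9·5 + 5·12·6 + 7·10·6 = 2559 ≡ 11.
  S = (2, 3, 11) ≠ 0, so r is not a codeword (an error is present).
Step 3: locate the error. For a single error e at position i, S_ℓ = v_i·e·α_i^ℓ, so α_err = S_1/S_0.
  S_0^{−1} = 2^{−1} = 7 (mod 13), so α_err = 3·7 = 21 ≡ 8 = α_4. Error position i = 4.
  Consistency check: S_2/S_1 = 11·9 = 99 ≡ 8 = α_err ✓ (single-error assumption holds).
Step 4: error magnitude e = S_0/v_4 = S_0·∏_{j≠4}(α_4 − α_j) = 2·8 = 16 ≡ 3 (mod 13).
Step 5: correct position 4: c_4 = r_4 − e = 6 − 3 ≡ 3 (mod 13). Hence c = [12, 2, 5, 3, 6].
  Check: interpolating c through the α_i gives m(x) = 1 + 10·x (degree < 2) with m(α_i) = c_i for every i, so c is indeed a codeword.


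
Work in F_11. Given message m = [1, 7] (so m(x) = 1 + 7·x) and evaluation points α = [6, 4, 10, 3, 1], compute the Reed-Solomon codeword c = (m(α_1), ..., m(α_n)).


c = [10, 7, 5, 0, 8]

Message polynomial: m(x) = 1 + 7·x (mod 11).
For each evaluation point α_i, compute m(α_i) mod 11:
  α_1 = 6: Horner steps 7 → 10, so m(6) = 10.
  α_2 = 4: Horner steps 7 → 7, so m(4) = 7.
  α_3 = 10: Horner steps 7 → 5, so m(10) = 5.
  α_4 = 3: Horner steps 7 → 0, so m(3) = 0.
  α_5 = 1: Horner steps 7 → 8, so m(1) = 8.
Codeword c = [10, 7, 5, 0, 8] ∈ F_11^5.


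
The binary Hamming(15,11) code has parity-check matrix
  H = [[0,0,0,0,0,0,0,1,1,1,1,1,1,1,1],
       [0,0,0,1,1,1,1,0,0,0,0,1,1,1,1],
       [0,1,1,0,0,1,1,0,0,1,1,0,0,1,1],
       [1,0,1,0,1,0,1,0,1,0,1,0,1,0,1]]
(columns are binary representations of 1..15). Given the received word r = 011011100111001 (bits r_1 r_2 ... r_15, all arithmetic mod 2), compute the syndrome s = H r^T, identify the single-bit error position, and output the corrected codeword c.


s = (0, 1, 1, 1)^T, error position = 7, corrected codeword c = 011011000111001

Compute s = H r^T mod 2 one row at a time:
  s_1 = 0 + 0 + 1 + 1 + 1 + 0 + 0 + 1 = 4 ≡ 0 (mod 2).
  s_2 = 0 + 1 + 1 + 1 + 1 + 0 + 0 + 1 = 5 ≡ 1 (mod 2).
  s_3 = 1 + 1 + 1 + 1 + 1 + 1 + 0 + 1 = 7 ≡ 1 (mod 2).
  s_4 = 0 + 1 + 1 + 1 + 0 + 1 + 0 + 1 = 5 ≡ 1 (mod 2).
s = (0, 1, 1, 1)^T — this equals column 7 of H (binary 0111), so error is at position 7.
Correct: flip bit 7 of r = 011011100111001 to get c = 011011000111001.


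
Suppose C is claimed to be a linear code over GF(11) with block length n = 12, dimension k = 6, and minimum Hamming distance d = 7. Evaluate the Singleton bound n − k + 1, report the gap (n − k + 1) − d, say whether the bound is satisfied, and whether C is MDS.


Singleton RHS = n − k + 1 = 7, slack = 0, bound satisfied, MDS.

Singleton bound: d ≤ n − k + 1.
Here n = 12, k = 6, so n − k + 1 = 7.
Given d = 7, check d ≤ 7: YES.
Slack = (n − k + 1) − d = 0.
The code is MDS (slack = 0).
Description: the claimed parameters are [12, 6, 7]_11; such a code would be MDS (meets Singleton bound).


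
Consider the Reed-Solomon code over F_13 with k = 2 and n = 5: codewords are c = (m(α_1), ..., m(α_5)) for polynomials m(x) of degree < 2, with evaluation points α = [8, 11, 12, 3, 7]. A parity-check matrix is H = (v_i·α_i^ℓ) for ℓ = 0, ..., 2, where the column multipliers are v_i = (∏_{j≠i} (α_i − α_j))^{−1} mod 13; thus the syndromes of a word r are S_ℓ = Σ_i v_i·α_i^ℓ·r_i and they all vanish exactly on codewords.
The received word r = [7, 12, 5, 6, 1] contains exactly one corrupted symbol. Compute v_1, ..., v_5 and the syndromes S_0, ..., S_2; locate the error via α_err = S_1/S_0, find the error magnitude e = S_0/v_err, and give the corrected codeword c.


S = (12, 10, 4), error at position 4, error magnitude e = 3, c = [7, 12, 5, 3, 1].

Step 1: column multipliers v_i = (∏_{j≠i}(α_i − α_j))^{−1} mod 13.
  i = 1 (α = 8): (8−11)(8−12)(8−3)(8−7) = (−3)·(−4)·5·1 = 60 ≡ 8, so v_1 = 8^{−1} = 5 (mod 13).
  i = 2 (α = 11): (11−8)(11−12)(11−3)(11−7) = 3·(−1)·8·4 = −96 ≡ 8, so v_2 = 8^{−1} = 5 (mod 13).
  i = 3 (α = 12): (12−8)(12−11)(12−3)(12−7) = 4·1·9·5 = 180 ≡ 11, so v_3 = 11^{−1} = 6 (mod 13).
  i = 4 (α = 3): (3−8)(3−11)(3−12)(3−7) = (−5)·(−8)·(−9)·(−4) = 1440 ≡ 10, so v_4 = 10^{−1} = 4 (mod 13).
  i = 5 (α = 7): (7−8)(7−11)(7−12)(7−3) = (−1)·(−4)·(−5)·4 = −80 ≡ 11, so v_5 = 11^{−1} = 6 (mod 13).
  v = [5, 5, 6, 4, 6].
Step 2: syndromes of r = [7, 12, 5, 6, 1] (all sums mod 13).
  S_0 = Σ v_i r_i = 5·7 + 5·12 + 6·5 + 4·6 + 6·1 = 155 ≡ 12.
  S_1 = Σ v_i α_i r_i = 5·8·7 + 5·11·12 + 6·12·5 + 4·3·6 + 6·7·1 = 1414 ≡ 10.
  α_i^2 mod 13 = [12, 4, 1, 9, 10].
  S_2 = Σ v_i α_i^2 r_i = 5·12·7 + 5·4·12 + 6·1·5 + 4·9·6 + 6·10·1 = 966 ≡ 4.
  S = (12, 10, 4) ≠ 0, so r is not a codeword (an error is present).
Step 3: locate the error. For a single error e at position i, S_ℓ = v_i·e·α_i^ℓ, so α_err = S_1/S_0.
  S_0^{−1} = 12^{−1} = 12 (mod 13), so α_err = 10·12 = 120 ≡ 3 = α_4. Error position i = 4.
  Consistency check: S_2/S_1 = 4·4 = 16 ≡ 3 = α_err ✓ (single-error assumption holds).
Step 4: error magnitude e = S_0/v_4 = S_0·∏_{j≠4}(α_4 − α_j) = 12·10 = 120 ≡ 3 (mod 13).
Step 5: correct position 4: c_4 = r_4 − e = 6 − 3 ≡ 3 (mod 13). Hence c = [7, 12, 5, 3, 1].
  Check: interpolating c through the α_i gives m(x) = 11 + 6·x (degree < 2) with m(α_i) = c_i for every i, so c is indeed a codeword.


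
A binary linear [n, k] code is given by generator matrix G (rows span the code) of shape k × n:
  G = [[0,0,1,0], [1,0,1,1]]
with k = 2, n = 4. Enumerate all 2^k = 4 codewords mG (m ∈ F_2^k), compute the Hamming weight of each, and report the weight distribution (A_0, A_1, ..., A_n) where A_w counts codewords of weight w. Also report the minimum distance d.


Weight distribution: A_0 = 1, A_1 = 1, A_2 = 1, A_3 = 1. Minimum distance d = 1.

Enumerate all 2^2 = 4 messages m ∈ F_2^2.
For each, compute codeword c = mG in F_2^4, then tally its weight.
  m = 00 → c = 0000, weight = 0.
  m = 10 → c = 0010, weight = 1.
  m = 01 → c = 1011, weight = 3.
  m = 11 → c = 1001, weight = 2.
Tally weights:
  weight 0: 1 codewords.
  weight 1: 1 codewords.
  weight 2: 1 codewords.
  weight 3: 1 codewords.
Minimum distance d = smallest w > 0 with A_w > 0 = 1.
Sanity: Σ A_w = 4 = 2^2 = 4 ✓.


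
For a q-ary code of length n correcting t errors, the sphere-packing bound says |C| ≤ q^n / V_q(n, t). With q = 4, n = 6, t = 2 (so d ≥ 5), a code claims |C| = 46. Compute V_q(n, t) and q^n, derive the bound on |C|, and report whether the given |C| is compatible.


V_q(n, t) = 154, q^n = 4096, Hamming bound = 26, |C| = 46 > bound (violated).

Step 1: Compute V_q(n, t) = Σ_{j=0}^2 C(n, j) (q−1)^j.
  j = 0: C(6,0)·(3)^0 = 1·1 = 1.
  j = 1: C(6,1)·(3)^1 = 6·3 = 18.
  j = 2: C(6,2)·(3)^2 = 15·9 = 135.
  V_q(n, t) = 1 + 18 + 135 = 154.
Step 2: q^n = 4^6 = 4096.
Step 3: Hamming bound ⌊q^n / V_q(n,t)⌋ = ⌊4096/154⌋ = 26.
Step 4: Compare |C| = 46 to 26: violated.
The claimed |C| lies above the Hamming bound, so no 4-ary code of length 6 with d ≥ 5 can have 46 codewords.


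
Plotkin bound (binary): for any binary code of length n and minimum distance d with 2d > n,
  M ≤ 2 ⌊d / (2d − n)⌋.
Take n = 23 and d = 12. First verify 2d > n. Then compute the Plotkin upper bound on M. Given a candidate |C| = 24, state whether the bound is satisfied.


Plotkin bound M ≤ 24; given |C| = 24 ≤ bound (satisfied).

Check applicability: 2d = 24, n = 23.
2d − n = 1 > 0, so Plotkin applies.
Compute d/(2d−n) = 12/1 ≈ 12.0000.
⌊d/(2d−n)⌋ = 12.
Plotkin bound: M ≤ 2·12 = 24.
Given |C| = 24, check: satisfied.
This |C| is at the Plotkin bound.


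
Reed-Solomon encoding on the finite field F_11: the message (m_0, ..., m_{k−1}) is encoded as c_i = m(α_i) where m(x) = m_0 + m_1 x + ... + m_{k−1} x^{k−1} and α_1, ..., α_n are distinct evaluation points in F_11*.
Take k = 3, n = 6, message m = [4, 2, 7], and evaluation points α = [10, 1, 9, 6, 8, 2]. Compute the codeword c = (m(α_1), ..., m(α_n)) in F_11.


c = [9, 2, 6, 4, 6, 3]

Message polynomial: m(x) = 4 + 2·x + 7·x^2 (mod 11).
For each evaluation point α_i, compute m(α_i) mod 11:
  α_1 = 10: Horner steps 7 → 6 → 9, so m(10) = 9.
  α_2 = 1: Horner steps 7 → 9 → 2, so m(1) = 2.
  α_3 = 9: Horner steps 7 → 10 → 6, so m(9) = 6.
  α_4 = 6: Horner steps 7 → 0 → 4, so m(6) = 4.
  α_5 = 8: Horner steps 7 → 3 → 6, so m(8) = 6.
  α_6 = 2: Horner steps 7 → 5 → 3, so m(2) = 3.
Codeword c = [9, 2, 6, 4, 6, 3] ∈ F_11^6.


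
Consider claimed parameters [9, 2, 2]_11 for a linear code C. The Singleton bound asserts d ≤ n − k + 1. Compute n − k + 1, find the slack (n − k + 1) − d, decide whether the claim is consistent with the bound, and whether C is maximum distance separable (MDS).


Singleton RHS = n − k + 1 = 8, slack = 6, bound satisfied, not MDS.

Singleton bound: d ≤ n − k + 1.
Here n = 9, k = 2, so n − k + 1 = 8.
Given d = 2, check d ≤ 8: YES.
Slack = (n − k + 1) − d = 6.
The code is NOT MDS (slack = 6 > 0).
Description: the claimed parameters are [9, 2, 2]_11; such a code would be non-MDS.


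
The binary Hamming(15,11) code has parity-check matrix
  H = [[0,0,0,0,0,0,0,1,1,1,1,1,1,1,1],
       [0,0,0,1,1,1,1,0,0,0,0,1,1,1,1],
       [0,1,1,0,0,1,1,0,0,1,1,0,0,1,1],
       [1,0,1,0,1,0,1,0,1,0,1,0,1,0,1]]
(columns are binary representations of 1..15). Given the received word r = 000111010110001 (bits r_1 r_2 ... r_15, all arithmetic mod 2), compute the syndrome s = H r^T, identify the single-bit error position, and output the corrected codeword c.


s = (0, 0, 0, 1)^T, error position = 1, corrected codeword c = 100111010110001

Compute s = H r^T mod 2 one row at a time:
  s_1 = 1 + 0 + 1 + 1 + 0 + 0 + 0 + 1 = 4 ≡ 0 (mod 2).
  s_2 = 1 + 1 + 1 + 0 + 0 + 0 + 0 + 1 = 4 ≡ 0 (mod 2).
  s_3 = 0 + 0 + 1 + 0 + 1 + 1 + 0 + 1 = 4 ≡ 0 (mod 2).
  s_4 = 0 + 0 + 1 + 0 + 0 + 1 + 0 + 1 = 3 ≡ 1 (mod 2).
s = (0, 0, 0, 1)^T — this equals column 1 of H (binary 0001), so error is at position 1.
Correct: flip bit 1 of r = 000111010110001 to get c = 100111010110001.


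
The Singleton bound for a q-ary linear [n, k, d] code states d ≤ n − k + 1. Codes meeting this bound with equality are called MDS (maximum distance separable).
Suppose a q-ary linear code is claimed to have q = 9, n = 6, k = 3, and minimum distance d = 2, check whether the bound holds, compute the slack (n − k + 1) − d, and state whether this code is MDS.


Singleton RHS = n − k + 1 = 4, slack = 2, bound satisfied, not MDS.

Singleton bound: d ≤ n − k + 1.
Here n = 6, k = 3, so n − k + 1 = 4.
Given d = 2, check d ≤ 4: YES.
Slack = (n − k + 1) − d = 2.
The code is NOT MDS (slack = 2 > 0).
Description: the claimed parameters are [6, 3, 2]_9; such a code would be non-MDS.


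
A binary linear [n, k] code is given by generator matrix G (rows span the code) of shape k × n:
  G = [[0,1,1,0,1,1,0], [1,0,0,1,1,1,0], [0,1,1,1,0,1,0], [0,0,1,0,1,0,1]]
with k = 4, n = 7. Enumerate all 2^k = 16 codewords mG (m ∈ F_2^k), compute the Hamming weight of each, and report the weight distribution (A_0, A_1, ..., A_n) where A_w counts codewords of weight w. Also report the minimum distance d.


Weight distribution: A_0 = 1, A_2 = 2, A_3 = 4, A_4 = 5, A_5 = 4. Minimum distance d = 2.

Enumerate all 2^4 = 16 messages m ∈ F_2^4.
For each, compute codeword c = mG in F_2^7, then tally its weight.
  m = 0000 → c = 0000000, weight = 0.
  m = 1000 → c = 0110110, weight = 4.
  m = 0100 → c = 1001110, weight = 4.
  m = 1100 → c = 1111000, weight = 4.
  m = 0010 → c = 0111010, weight = 4.
  m = 1010 → c = 0001100, weight = 2.
  m = 0110 → c = 1110100, weight = 4.
  m = 1110 → c = 1000010, weight = 2.
  m = 0001 → c = 0010101, weight = 3.
  m = 1001 → c = 0100011, weight = 3.
  m = 0101 → c = 1011011, weight = 5.
  m = 1101 → c = 1101101, weight = 5.
  m = 0011 → c = 0101111, weight = 5.
  m = 1011 → c = 0011001, weight = 3.
  m = 0111 → c = 1100001, weight = 3.
  m = 1111 → c = 1010111, weight = 5.
Tally weights:
  weight 0: 1 codewords.
  weight 2: 2 codewords.
  weight 3: 4 codewords.
  weight 4: 5 codewords.
  weight 5: 4 codewords.
Minimum distance d = smallest w > 0 with A_w > 0 = 2.
Sanity: Σ A_w = 16 = 2^4 = 16 ✓.


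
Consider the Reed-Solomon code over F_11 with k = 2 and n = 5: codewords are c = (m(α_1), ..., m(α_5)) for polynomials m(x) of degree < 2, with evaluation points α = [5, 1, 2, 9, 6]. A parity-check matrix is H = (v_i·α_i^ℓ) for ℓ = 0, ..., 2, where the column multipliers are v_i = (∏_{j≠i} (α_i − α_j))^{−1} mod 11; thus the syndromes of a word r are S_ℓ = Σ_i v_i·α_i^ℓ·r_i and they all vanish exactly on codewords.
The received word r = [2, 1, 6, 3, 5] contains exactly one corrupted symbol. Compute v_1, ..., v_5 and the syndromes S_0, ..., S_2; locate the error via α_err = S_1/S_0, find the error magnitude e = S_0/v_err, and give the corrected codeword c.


S = (6, 1, 2), error at position 3, error magnitude e = 2, c = [2, 1, 4, 3, 5].

Step 1: column multipliers v_i = (∏_{j≠i}(α_i − α_j))^{−1} mod 11.
  i = 1 (α = 5): (5−1)(5−2)(5−9)(5−6) = 4·3·(−4)·(−1) = 48 ≡ 4, so v_1 = 4^{−1} = 3 (mod 11).
  i = 2 (α = 1): (1−5)(1−2)(1−9)(1−6) = (−4)·(−1)·(−8)·(−5) = 160 ≡ 6, so v_2 = 6^{−1} = 2 (mod 11).
  i = 3 (α = 2): (2−5)(2−1)(2−9)(2−6) = (−3)·1·(−7)·(−4) = −84 ≡ 4, so v_3 = 4^{−1} = 3 (mod 11).
  i = 4 (α = 9): (9−5)(9−1)(9−2)(9−6) = 4·8·7·3 = 672 ≡ 1, so v_4 = 1^{−1} = 1 (mod 11).
  i = 5 (α = 6): (6−5)(6−1)(6−2)(6−9) = 1·5·4·(−3) = −60 ≡ 6, so v_5 = 6^{−1} = 2 (mod 11).
  v = [3, 2, 3, 1, 2].
Step 2: syndromes of r = [2, 1, 6, 3, 5] (all sums mod 11).
  S_0 = Σ v_i r_i = 3·2 + 2·1 + 3·6 + 1·3 + 2·5 = 39 ≡ 6.
  S_1 = Σ v_i α_i r_i = 3·5·2 + 2·1·1 + 3·2·6 + 1·9·3 + 2·6·5 = 155 ≡ 1.
  α_i^2 mod 11 = [3, 1, 4, 4, 3].
  S_2 = Σ v_i α_i^2 r_i = 3·3·2 + 2·1·1 + 3·4·6 + 1·4·3 + 2·3·5 = 134 ≡ 2.
  S = (6, 1, 2) ≠ 0, so r is not a codeword (an error is present).
Step 3: locate the error. For a single error e at position i, S_ℓ = v_i·e·α_i^ℓ, so α_err = S_1/S_0.
  S_0^{−1} = 6^{−1} = 2 (mod 11), so α_err = 1·2 = 2 ≡ 2 = α_3. Error position i = 3.
  Consistency check: S_2/S_1 = 2·1 = 2 ≡ 2 = α_err ✓ (single-error assumption holds).
Step 4: error magnitude e = S_0/v_3 = S_0·∏_{j≠3}(α_3 − α_j) = 6·4 = 24 ≡ 2 (mod 11).
Step 5: correct position 3: c_3 = r_3 − e = 6 − 2 ≡ 4 (mod 11). Hence c = [2, 1, 4, 3, 5].
  Check: interpolating c through the α_i gives m(x) = 9 + 3·x (degree < 2) with m(α_i) = c_i for every i, so c is indeed a codeword.
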